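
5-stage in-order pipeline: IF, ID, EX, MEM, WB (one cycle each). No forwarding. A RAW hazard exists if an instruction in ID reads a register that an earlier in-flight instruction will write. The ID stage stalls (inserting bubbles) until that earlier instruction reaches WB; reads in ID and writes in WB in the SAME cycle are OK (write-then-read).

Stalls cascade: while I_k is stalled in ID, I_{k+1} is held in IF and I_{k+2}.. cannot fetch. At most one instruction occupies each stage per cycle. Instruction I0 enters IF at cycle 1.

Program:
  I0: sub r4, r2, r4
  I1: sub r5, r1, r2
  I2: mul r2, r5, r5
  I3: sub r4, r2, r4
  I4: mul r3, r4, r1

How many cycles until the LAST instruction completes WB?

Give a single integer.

I0 sub r4 <- r2,r4: IF@1 ID@2 stall=0 (-) EX@3 MEM@4 WB@5
I1 sub r5 <- r1,r2: IF@2 ID@3 stall=0 (-) EX@4 MEM@5 WB@6
I2 mul r2 <- r5,r5: IF@3 ID@4 stall=2 (RAW on I1.r5 (WB@6)) EX@7 MEM@8 WB@9
I3 sub r4 <- r2,r4: IF@4 ID@7 stall=2 (RAW on I2.r2 (WB@9)) EX@10 MEM@11 WB@12
I4 mul r3 <- r4,r1: IF@7 ID@10 stall=2 (RAW on I3.r4 (WB@12)) EX@13 MEM@14 WB@15

Answer: 15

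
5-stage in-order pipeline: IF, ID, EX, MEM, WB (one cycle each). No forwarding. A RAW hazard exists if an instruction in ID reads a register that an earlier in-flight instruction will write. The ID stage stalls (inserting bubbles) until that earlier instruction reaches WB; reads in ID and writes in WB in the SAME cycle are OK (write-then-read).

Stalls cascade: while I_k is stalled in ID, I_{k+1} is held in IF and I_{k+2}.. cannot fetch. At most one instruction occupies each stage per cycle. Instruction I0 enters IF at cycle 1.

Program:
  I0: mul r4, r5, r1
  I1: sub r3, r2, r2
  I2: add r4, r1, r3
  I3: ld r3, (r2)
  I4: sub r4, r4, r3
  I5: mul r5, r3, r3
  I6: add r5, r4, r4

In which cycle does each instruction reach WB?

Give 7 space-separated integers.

Answer: 5 6 9 10 13 14 16

Derivation:
I0 mul r4 <- r5,r1: IF@1 ID@2 stall=0 (-) EX@3 MEM@4 WB@5
I1 sub r3 <- r2,r2: IF@2 ID@3 stall=0 (-) EX@4 MEM@5 WB@6
I2 add r4 <- r1,r3: IF@3 ID@4 stall=2 (RAW on I1.r3 (WB@6)) EX@7 MEM@8 WB@9
I3 ld r3 <- r2: IF@4 ID@7 stall=0 (-) EX@8 MEM@9 WB@10
I4 sub r4 <- r4,r3: IF@7 ID@8 stall=2 (RAW on I3.r3 (WB@10)) EX@11 MEM@12 WB@13
I5 mul r5 <- r3,r3: IF@8 ID@11 stall=0 (-) EX@12 MEM@13 WB@14
I6 add r5 <- r4,r4: IF@11 ID@12 stall=1 (RAW on I4.r4 (WB@13)) EX@14 MEM@15 WB@16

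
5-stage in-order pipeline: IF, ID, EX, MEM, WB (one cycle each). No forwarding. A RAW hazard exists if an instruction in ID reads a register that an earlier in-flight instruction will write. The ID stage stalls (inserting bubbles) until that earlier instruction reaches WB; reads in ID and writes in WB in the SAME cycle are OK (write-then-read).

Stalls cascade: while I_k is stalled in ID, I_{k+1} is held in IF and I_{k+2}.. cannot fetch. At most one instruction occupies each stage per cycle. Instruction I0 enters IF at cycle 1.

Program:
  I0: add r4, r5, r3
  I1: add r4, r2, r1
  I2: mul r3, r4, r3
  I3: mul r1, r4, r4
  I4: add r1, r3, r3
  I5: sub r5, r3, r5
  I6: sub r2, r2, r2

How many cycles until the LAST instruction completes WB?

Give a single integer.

I0 add r4 <- r5,r3: IF@1 ID@2 stall=0 (-) EX@3 MEM@4 WB@5
I1 add r4 <- r2,r1: IF@2 ID@3 stall=0 (-) EX@4 MEM@5 WB@6
I2 mul r3 <- r4,r3: IF@3 ID@4 stall=2 (RAW on I1.r4 (WB@6)) EX@7 MEM@8 WB@9
I3 mul r1 <- r4,r4: IF@4 ID@7 stall=0 (-) EX@8 MEM@9 WB@10
I4 add r1 <- r3,r3: IF@7 ID@8 stall=1 (RAW on I2.r3 (WB@9)) EX@10 MEM@11 WB@12
I5 sub r5 <- r3,r5: IF@8 ID@10 stall=0 (-) EX@11 MEM@12 WB@13
I6 sub r2 <- r2,r2: IF@10 ID@11 stall=0 (-) EX@12 MEM@13 WB@14

Answer: 14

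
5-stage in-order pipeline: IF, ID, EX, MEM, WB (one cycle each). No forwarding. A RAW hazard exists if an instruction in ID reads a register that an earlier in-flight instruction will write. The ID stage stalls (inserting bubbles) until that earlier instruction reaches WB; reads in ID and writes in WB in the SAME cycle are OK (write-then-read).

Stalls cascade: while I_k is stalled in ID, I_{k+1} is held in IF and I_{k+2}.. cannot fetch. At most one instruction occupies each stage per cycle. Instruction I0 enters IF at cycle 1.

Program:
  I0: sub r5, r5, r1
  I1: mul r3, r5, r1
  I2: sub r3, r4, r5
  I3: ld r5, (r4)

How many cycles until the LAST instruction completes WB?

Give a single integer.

I0 sub r5 <- r5,r1: IF@1 ID@2 stall=0 (-) EX@3 MEM@4 WB@5
I1 mul r3 <- r5,r1: IF@2 ID@3 stall=2 (RAW on I0.r5 (WB@5)) EX@6 MEM@7 WB@8
I2 sub r3 <- r4,r5: IF@3 ID@6 stall=0 (-) EX@7 MEM@8 WB@9
I3 ld r5 <- r4: IF@6 ID@7 stall=0 (-) EX@8 MEM@9 WB@10

Answer: 10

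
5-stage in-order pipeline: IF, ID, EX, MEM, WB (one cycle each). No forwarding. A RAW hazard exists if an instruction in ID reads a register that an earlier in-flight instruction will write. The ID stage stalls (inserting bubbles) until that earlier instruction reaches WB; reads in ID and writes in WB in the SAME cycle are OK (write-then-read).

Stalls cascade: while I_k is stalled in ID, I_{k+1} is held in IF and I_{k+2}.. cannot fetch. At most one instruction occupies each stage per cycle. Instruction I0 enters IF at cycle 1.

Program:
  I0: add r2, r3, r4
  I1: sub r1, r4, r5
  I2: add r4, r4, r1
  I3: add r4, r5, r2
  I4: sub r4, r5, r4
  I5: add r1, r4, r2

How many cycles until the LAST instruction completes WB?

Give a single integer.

Answer: 16

Derivation:
I0 add r2 <- r3,r4: IF@1 ID@2 stall=0 (-) EX@3 MEM@4 WB@5
I1 sub r1 <- r4,r5: IF@2 ID@3 stall=0 (-) EX@4 MEM@5 WB@6
I2 add r4 <- r4,r1: IF@3 ID@4 stall=2 (RAW on I1.r1 (WB@6)) EX@7 MEM@8 WB@9
I3 add r4 <- r5,r2: IF@4 ID@7 stall=0 (-) EX@8 MEM@9 WB@10
I4 sub r4 <- r5,r4: IF@7 ID@8 stall=2 (RAW on I3.r4 (WB@10)) EX@11 MEM@12 WB@13
I5 add r1 <- r4,r2: IF@8 ID@11 stall=2 (RAW on I4.r4 (WB@13)) EX@14 MEM@15 WB@16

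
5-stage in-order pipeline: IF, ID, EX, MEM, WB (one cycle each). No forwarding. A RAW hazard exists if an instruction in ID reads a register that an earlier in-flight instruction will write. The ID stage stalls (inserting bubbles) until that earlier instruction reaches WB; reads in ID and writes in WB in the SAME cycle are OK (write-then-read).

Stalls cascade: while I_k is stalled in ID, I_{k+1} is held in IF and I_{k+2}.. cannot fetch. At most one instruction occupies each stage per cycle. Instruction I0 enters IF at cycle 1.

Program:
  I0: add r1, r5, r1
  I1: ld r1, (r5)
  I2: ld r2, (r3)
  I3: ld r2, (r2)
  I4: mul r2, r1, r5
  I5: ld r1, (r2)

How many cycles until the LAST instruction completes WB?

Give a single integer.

Answer: 14

Derivation:
I0 add r1 <- r5,r1: IF@1 ID@2 stall=0 (-) EX@3 MEM@4 WB@5
I1 ld r1 <- r5: IF@2 ID@3 stall=0 (-) EX@4 MEM@5 WB@6
I2 ld r2 <- r3: IF@3 ID@4 stall=0 (-) EX@5 MEM@6 WB@7
I3 ld r2 <- r2: IF@4 ID@5 stall=2 (RAW on I2.r2 (WB@7)) EX@8 MEM@9 WB@10
I4 mul r2 <- r1,r5: IF@5 ID@8 stall=0 (-) EX@9 MEM@10 WB@11
I5 ld r1 <- r2: IF@8 ID@9 stall=2 (RAW on I4.r2 (WB@11)) EX@12 MEM@13 WB@14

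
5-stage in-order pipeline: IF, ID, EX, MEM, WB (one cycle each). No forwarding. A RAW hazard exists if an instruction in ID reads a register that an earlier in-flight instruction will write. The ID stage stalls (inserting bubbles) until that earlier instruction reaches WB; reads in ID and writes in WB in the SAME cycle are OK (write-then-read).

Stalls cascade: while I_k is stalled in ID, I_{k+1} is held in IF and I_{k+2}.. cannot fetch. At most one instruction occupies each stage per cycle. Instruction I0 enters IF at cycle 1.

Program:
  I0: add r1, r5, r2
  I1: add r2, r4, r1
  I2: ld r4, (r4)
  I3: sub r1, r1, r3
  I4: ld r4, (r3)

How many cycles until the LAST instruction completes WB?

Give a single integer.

Answer: 11

Derivation:
I0 add r1 <- r5,r2: IF@1 ID@2 stall=0 (-) EX@3 MEM@4 WB@5
I1 add r2 <- r4,r1: IF@2 ID@3 stall=2 (RAW on I0.r1 (WB@5)) EX@6 MEM@7 WB@8
I2 ld r4 <- r4: IF@3 ID@6 stall=0 (-) EX@7 MEM@8 WB@9
I3 sub r1 <- r1,r3: IF@6 ID@7 stall=0 (-) EX@8 MEM@9 WB@10
I4 ld r4 <- r3: IF@7 ID@8 stall=0 (-) EX@9 MEM@10 WB@11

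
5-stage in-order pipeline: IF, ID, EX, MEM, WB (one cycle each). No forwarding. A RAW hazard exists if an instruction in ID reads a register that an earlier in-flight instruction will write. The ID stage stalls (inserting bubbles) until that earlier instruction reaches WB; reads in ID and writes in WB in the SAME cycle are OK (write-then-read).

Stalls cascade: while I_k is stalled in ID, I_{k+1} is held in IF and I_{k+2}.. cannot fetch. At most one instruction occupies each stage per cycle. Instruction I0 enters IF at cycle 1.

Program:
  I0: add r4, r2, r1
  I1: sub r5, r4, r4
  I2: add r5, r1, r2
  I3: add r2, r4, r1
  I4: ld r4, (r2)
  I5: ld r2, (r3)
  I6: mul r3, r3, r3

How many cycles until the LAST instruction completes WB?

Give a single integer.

I0 add r4 <- r2,r1: IF@1 ID@2 stall=0 (-) EX@3 MEM@4 WB@5
I1 sub r5 <- r4,r4: IF@2 ID@3 stall=2 (RAW on I0.r4 (WB@5)) EX@6 MEM@7 WB@8
I2 add r5 <- r1,r2: IF@3 ID@6 stall=0 (-) EX@7 MEM@8 WB@9
I3 add r2 <- r4,r1: IF@6 ID@7 stall=0 (-) EX@8 MEM@9 WB@10
I4 ld r4 <- r2: IF@7 ID@8 stall=2 (RAW on I3.r2 (WB@10)) EX@11 MEM@12 WB@13
I5 ld r2 <- r3: IF@8 ID@11 stall=0 (-) EX@12 MEM@13 WB@14
I6 mul r3 <- r3,r3: IF@11 ID@12 stall=0 (-) EX@13 MEM@14 WB@15

Answer: 15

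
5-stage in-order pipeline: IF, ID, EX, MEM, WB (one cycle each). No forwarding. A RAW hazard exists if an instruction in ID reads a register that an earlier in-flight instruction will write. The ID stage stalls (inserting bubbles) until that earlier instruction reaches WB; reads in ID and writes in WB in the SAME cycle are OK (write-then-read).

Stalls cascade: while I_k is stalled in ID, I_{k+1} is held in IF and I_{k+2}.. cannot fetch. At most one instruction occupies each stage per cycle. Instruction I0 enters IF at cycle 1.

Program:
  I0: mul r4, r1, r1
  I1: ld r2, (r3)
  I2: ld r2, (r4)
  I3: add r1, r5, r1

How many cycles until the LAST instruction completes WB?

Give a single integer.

Answer: 9

Derivation:
I0 mul r4 <- r1,r1: IF@1 ID@2 stall=0 (-) EX@3 MEM@4 WB@5
I1 ld r2 <- r3: IF@2 ID@3 stall=0 (-) EX@4 MEM@5 WB@6
I2 ld r2 <- r4: IF@3 ID@4 stall=1 (RAW on I0.r4 (WB@5)) EX@6 MEM@7 WB@8
I3 add r1 <- r5,r1: IF@4 ID@6 stall=0 (-) EX@7 MEM@8 WB@9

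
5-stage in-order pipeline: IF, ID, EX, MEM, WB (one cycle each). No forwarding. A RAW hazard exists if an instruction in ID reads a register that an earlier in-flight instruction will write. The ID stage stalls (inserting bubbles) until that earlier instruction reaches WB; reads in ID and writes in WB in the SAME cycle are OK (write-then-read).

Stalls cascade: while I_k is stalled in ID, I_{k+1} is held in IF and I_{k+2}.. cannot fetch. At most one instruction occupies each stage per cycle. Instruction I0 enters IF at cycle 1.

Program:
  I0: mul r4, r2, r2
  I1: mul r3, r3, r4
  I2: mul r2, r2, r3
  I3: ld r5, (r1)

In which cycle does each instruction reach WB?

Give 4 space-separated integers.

I0 mul r4 <- r2,r2: IF@1 ID@2 stall=0 (-) EX@3 MEM@4 WB@5
I1 mul r3 <- r3,r4: IF@2 ID@3 stall=2 (RAW on I0.r4 (WB@5)) EX@6 MEM@7 WB@8
I2 mul r2 <- r2,r3: IF@3 ID@6 stall=2 (RAW on I1.r3 (WB@8)) EX@9 MEM@10 WB@11
I3 ld r5 <- r1: IF@6 ID@9 stall=0 (-) EX@10 MEM@11 WB@12

Answer: 5 8 11 12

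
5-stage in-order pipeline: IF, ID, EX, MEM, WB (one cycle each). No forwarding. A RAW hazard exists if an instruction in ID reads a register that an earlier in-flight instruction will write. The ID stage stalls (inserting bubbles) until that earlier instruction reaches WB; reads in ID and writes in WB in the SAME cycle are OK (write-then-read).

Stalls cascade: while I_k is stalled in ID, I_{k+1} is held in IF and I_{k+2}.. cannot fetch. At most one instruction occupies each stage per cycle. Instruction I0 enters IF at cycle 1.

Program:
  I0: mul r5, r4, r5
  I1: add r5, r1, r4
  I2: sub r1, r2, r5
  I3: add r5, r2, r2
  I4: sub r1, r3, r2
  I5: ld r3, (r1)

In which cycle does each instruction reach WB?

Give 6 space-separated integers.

Answer: 5 6 9 10 11 14

Derivation:
I0 mul r5 <- r4,r5: IF@1 ID@2 stall=0 (-) EX@3 MEM@4 WB@5
I1 add r5 <- r1,r4: IF@2 ID@3 stall=0 (-) EX@4 MEM@5 WB@6
I2 sub r1 <- r2,r5: IF@3 ID@4 stall=2 (RAW on I1.r5 (WB@6)) EX@7 MEM@8 WB@9
I3 add r5 <- r2,r2: IF@4 ID@7 stall=0 (-) EX@8 MEM@9 WB@10
I4 sub r1 <- r3,r2: IF@7 ID@8 stall=0 (-) EX@9 MEM@10 WB@11
I5 ld r3 <- r1: IF@8 ID@9 stall=2 (RAW on I4.r1 (WB@11)) EX@12 MEM@13 WB@14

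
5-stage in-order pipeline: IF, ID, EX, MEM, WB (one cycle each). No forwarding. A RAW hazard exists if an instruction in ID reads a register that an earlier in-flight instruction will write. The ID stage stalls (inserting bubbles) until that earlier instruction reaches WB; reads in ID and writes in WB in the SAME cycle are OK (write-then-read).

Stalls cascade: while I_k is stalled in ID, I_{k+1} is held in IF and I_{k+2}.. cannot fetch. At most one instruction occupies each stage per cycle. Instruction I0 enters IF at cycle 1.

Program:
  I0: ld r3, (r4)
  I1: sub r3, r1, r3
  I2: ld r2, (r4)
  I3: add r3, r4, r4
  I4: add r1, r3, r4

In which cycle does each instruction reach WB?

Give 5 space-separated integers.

I0 ld r3 <- r4: IF@1 ID@2 stall=0 (-) EX@3 MEM@4 WB@5
I1 sub r3 <- r1,r3: IF@2 ID@3 stall=2 (RAW on I0.r3 (WB@5)) EX@6 MEM@7 WB@8
I2 ld r2 <- r4: IF@3 ID@6 stall=0 (-) EX@7 MEM@8 WB@9
I3 add r3 <- r4,r4: IF@6 ID@7 stall=0 (-) EX@8 MEM@9 WB@10
I4 add r1 <- r3,r4: IF@7 ID@8 stall=2 (RAW on I3.r3 (WB@10)) EX@11 MEM@12 WB@13

Answer: 5 8 9 10 13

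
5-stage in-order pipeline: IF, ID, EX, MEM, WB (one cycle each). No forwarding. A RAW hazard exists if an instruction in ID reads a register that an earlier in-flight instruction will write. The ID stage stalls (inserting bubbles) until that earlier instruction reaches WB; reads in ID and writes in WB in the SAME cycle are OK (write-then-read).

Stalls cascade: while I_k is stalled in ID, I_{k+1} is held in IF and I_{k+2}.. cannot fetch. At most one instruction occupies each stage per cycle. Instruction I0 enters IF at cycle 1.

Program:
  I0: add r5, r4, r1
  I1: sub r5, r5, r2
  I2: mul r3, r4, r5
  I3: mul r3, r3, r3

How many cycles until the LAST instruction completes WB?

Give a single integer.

I0 add r5 <- r4,r1: IF@1 ID@2 stall=0 (-) EX@3 MEM@4 WB@5
I1 sub r5 <- r5,r2: IF@2 ID@3 stall=2 (RAW on I0.r5 (WB@5)) EX@6 MEM@7 WB@8
I2 mul r3 <- r4,r5: IF@3 ID@6 stall=2 (RAW on I1.r5 (WB@8)) EX@9 MEM@10 WB@11
I3 mul r3 <- r3,r3: IF@6 ID@9 stall=2 (RAW on I2.r3 (WB@11)) EX@12 MEM@13 WB@14

Answer: 14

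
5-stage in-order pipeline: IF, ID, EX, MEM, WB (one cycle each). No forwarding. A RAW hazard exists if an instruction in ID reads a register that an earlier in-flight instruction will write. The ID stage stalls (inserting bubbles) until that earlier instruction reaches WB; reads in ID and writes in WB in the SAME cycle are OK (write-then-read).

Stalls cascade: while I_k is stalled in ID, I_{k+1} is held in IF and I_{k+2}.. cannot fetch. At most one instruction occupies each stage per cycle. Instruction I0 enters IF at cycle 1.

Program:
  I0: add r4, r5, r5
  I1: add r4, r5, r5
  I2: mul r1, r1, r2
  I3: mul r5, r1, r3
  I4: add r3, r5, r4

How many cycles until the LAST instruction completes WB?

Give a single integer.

Answer: 13

Derivation:
I0 add r4 <- r5,r5: IF@1 ID@2 stall=0 (-) EX@3 MEM@4 WB@5
I1 add r4 <- r5,r5: IF@2 ID@3 stall=0 (-) EX@4 MEM@5 WB@6
I2 mul r1 <- r1,r2: IF@3 ID@4 stall=0 (-) EX@5 MEM@6 WB@7
I3 mul r5 <- r1,r3: IF@4 ID@5 stall=2 (RAW on I2.r1 (WB@7)) EX@8 MEM@9 WB@10
I4 add r3 <- r5,r4: IF@5 ID@8 stall=2 (RAW on I3.r5 (WB@10)) EX@11 MEM@12 WB@13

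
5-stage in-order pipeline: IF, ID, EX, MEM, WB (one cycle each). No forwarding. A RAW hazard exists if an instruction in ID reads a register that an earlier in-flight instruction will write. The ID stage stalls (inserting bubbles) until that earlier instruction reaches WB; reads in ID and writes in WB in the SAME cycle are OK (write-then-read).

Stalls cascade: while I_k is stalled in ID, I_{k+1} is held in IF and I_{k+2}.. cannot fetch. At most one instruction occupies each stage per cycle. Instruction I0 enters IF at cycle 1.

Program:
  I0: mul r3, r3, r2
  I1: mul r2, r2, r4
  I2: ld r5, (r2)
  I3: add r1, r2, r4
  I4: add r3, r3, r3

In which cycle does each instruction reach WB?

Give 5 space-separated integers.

Answer: 5 6 9 10 11

Derivation:
I0 mul r3 <- r3,r2: IF@1 ID@2 stall=0 (-) EX@3 MEM@4 WB@5
I1 mul r2 <- r2,r4: IF@2 ID@3 stall=0 (-) EX@4 MEM@5 WB@6
I2 ld r5 <- r2: IF@3 ID@4 stall=2 (RAW on I1.r2 (WB@6)) EX@7 MEM@8 WB@9
I3 add r1 <- r2,r4: IF@4 ID@7 stall=0 (-) EX@8 MEM@9 WB@10
I4 add r3 <- r3,r3: IF@7 ID@8 stall=0 (-) EX@9 MEM@10 WB@11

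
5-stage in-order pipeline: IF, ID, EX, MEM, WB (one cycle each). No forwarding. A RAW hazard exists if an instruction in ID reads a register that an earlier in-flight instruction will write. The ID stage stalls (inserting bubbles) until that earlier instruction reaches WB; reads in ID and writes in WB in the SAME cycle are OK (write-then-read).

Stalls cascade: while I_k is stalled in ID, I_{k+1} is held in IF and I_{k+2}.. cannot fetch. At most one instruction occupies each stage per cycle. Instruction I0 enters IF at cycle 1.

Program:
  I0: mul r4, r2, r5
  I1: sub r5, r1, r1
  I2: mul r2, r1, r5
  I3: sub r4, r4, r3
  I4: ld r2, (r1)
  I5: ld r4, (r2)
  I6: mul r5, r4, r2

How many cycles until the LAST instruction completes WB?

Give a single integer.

Answer: 17

Derivation:
I0 mul r4 <- r2,r5: IF@1 ID@2 stall=0 (-) EX@3 MEM@4 WB@5
I1 sub r5 <- r1,r1: IF@2 ID@3 stall=0 (-) EX@4 MEM@5 WB@6
I2 mul r2 <- r1,r5: IF@3 ID@4 stall=2 (RAW on I1.r5 (WB@6)) EX@7 MEM@8 WB@9
I3 sub r4 <- r4,r3: IF@4 ID@7 stall=0 (-) EX@8 MEM@9 WB@10
I4 ld r2 <- r1: IF@7 ID@8 stall=0 (-) EX@9 MEM@10 WB@11
I5 ld r4 <- r2: IF@8 ID@9 stall=2 (RAW on I4.r2 (WB@11)) EX@12 MEM@13 WB@14
I6 mul r5 <- r4,r2: IF@9 ID@12 stall=2 (RAW on I5.r4 (WB@14)) EX@15 MEM@16 WB@17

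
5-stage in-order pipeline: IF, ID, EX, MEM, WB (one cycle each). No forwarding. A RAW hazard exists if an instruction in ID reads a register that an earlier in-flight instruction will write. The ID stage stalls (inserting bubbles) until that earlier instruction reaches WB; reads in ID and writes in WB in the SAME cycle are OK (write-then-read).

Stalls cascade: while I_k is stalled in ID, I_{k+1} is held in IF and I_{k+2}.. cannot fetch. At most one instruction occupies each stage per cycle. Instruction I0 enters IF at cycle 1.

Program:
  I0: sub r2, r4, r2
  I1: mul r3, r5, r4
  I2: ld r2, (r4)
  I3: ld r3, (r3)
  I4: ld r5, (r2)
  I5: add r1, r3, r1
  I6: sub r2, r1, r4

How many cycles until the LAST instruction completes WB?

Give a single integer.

I0 sub r2 <- r4,r2: IF@1 ID@2 stall=0 (-) EX@3 MEM@4 WB@5
I1 mul r3 <- r5,r4: IF@2 ID@3 stall=0 (-) EX@4 MEM@5 WB@6
I2 ld r2 <- r4: IF@3 ID@4 stall=0 (-) EX@5 MEM@6 WB@7
I3 ld r3 <- r3: IF@4 ID@5 stall=1 (RAW on I1.r3 (WB@6)) EX@7 MEM@8 WB@9
I4 ld r5 <- r2: IF@5 ID@7 stall=0 (-) EX@8 MEM@9 WB@10
I5 add r1 <- r3,r1: IF@7 ID@8 stall=1 (RAW on I3.r3 (WB@9)) EX@10 MEM@11 WB@12
I6 sub r2 <- r1,r4: IF@8 ID@10 stall=2 (RAW on I5.r1 (WB@12)) EX@13 MEM@14 WB@15

Answer: 15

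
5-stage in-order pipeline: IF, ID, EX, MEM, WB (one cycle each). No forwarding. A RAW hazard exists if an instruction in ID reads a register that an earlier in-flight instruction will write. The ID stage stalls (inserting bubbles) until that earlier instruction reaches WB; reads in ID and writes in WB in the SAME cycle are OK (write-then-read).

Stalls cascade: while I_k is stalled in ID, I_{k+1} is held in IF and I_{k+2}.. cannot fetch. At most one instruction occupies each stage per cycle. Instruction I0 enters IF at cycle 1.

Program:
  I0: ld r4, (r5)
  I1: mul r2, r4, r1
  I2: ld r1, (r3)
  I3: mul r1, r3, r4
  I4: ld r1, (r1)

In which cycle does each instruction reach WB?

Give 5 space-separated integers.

I0 ld r4 <- r5: IF@1 ID@2 stall=0 (-) EX@3 MEM@4 WB@5
I1 mul r2 <- r4,r1: IF@2 ID@3 stall=2 (RAW on I0.r4 (WB@5)) EX@6 MEM@7 WB@8
I2 ld r1 <- r3: IF@3 ID@6 stall=0 (-) EX@7 MEM@8 WB@9
I3 mul r1 <- r3,r4: IF@6 ID@7 stall=0 (-) EX@8 MEM@9 WB@10
I4 ld r1 <- r1: IF@7 ID@8 stall=2 (RAW on I3.r1 (WB@10)) EX@11 MEM@12 WB@13

Answer: 5 8 9 10 13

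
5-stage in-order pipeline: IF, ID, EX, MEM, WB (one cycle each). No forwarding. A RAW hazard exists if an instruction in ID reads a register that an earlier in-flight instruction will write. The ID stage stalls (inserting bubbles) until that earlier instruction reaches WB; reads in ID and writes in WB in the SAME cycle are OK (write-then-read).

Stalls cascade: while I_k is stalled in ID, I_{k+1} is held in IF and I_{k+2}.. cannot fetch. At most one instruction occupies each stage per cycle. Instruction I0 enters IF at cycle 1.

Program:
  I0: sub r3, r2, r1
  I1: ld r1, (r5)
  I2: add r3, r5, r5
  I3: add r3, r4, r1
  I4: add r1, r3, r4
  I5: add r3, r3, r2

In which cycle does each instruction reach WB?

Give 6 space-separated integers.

Answer: 5 6 7 9 12 13

Derivation:
I0 sub r3 <- r2,r1: IF@1 ID@2 stall=0 (-) EX@3 MEM@4 WB@5
I1 ld r1 <- r5: IF@2 ID@3 stall=0 (-) EX@4 MEM@5 WB@6
I2 add r3 <- r5,r5: IF@3 ID@4 stall=0 (-) EX@5 MEM@6 WB@7
I3 add r3 <- r4,r1: IF@4 ID@5 stall=1 (RAW on I1.r1 (WB@6)) EX@7 MEM@8 WB@9
I4 add r1 <- r3,r4: IF@5 ID@7 stall=2 (RAW on I3.r3 (WB@9)) EX@10 MEM@11 WB@12
I5 add r3 <- r3,r2: IF@7 ID@10 stall=0 (-) EX@11 MEM@12 WB@13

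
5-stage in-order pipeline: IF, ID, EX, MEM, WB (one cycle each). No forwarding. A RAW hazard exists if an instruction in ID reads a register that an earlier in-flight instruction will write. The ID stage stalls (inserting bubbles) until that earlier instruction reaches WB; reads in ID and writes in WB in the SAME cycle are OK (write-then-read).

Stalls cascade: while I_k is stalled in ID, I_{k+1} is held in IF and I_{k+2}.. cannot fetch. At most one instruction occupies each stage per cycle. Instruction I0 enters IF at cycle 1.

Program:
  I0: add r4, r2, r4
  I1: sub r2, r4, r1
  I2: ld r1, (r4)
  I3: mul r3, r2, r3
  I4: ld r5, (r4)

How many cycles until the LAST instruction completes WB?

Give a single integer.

Answer: 12

Derivation:
I0 add r4 <- r2,r4: IF@1 ID@2 stall=0 (-) EX@3 MEM@4 WB@5
I1 sub r2 <- r4,r1: IF@2 ID@3 stall=2 (RAW on I0.r4 (WB@5)) EX@6 MEM@7 WB@8
I2 ld r1 <- r4: IF@3 ID@6 stall=0 (-) EX@7 MEM@8 WB@9
I3 mul r3 <- r2,r3: IF@6 ID@7 stall=1 (RAW on I1.r2 (WB@8)) EX@9 MEM@10 WB@11
I4 ld r5 <- r4: IF@7 ID@9 stall=0 (-) EX@10 MEM@11 WB@12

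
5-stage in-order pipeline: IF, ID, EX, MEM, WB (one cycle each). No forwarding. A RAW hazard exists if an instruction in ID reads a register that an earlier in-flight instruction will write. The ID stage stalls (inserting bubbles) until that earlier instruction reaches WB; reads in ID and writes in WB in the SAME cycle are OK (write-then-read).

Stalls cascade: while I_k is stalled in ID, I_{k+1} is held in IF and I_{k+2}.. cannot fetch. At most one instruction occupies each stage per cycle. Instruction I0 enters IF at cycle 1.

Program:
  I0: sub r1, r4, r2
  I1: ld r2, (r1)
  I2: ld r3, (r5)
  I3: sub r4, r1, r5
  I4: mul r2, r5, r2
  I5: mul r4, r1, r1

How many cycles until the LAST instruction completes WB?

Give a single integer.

I0 sub r1 <- r4,r2: IF@1 ID@2 stall=0 (-) EX@3 MEM@4 WB@5
I1 ld r2 <- r1: IF@2 ID@3 stall=2 (RAW on I0.r1 (WB@5)) EX@6 MEM@7 WB@8
I2 ld r3 <- r5: IF@3 ID@6 stall=0 (-) EX@7 MEM@8 WB@9
I3 sub r4 <- r1,r5: IF@6 ID@7 stall=0 (-) EX@8 MEM@9 WB@10
I4 mul r2 <- r5,r2: IF@7 ID@8 stall=0 (-) EX@9 MEM@10 WB@11
I5 mul r4 <- r1,r1: IF@8 ID@9 stall=0 (-) EX@10 MEM@11 WB@12

Answer: 12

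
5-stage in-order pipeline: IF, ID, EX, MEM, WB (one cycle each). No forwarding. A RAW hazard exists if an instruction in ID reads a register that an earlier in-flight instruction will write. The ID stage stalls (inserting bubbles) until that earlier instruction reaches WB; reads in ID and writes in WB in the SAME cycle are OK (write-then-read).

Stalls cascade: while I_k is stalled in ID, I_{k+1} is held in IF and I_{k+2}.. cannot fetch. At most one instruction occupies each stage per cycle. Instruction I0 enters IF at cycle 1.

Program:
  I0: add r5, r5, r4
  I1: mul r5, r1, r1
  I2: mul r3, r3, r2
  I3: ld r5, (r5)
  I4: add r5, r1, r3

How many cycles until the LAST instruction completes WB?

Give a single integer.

I0 add r5 <- r5,r4: IF@1 ID@2 stall=0 (-) EX@3 MEM@4 WB@5
I1 mul r5 <- r1,r1: IF@2 ID@3 stall=0 (-) EX@4 MEM@5 WB@6
I2 mul r3 <- r3,r2: IF@3 ID@4 stall=0 (-) EX@5 MEM@6 WB@7
I3 ld r5 <- r5: IF@4 ID@5 stall=1 (RAW on I1.r5 (WB@6)) EX@7 MEM@8 WB@9
I4 add r5 <- r1,r3: IF@5 ID@7 stall=0 (-) EX@8 MEM@9 WB@10

Answer: 10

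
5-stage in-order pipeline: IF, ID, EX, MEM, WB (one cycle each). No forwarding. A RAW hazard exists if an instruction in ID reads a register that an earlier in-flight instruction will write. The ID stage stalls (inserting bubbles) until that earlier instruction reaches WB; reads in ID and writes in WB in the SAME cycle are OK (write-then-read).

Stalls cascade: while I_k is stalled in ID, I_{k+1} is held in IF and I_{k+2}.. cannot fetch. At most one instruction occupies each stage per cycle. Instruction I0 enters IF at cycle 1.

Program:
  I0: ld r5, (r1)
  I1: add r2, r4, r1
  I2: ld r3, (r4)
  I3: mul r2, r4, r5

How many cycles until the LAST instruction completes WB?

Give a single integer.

I0 ld r5 <- r1: IF@1 ID@2 stall=0 (-) EX@3 MEM@4 WB@5
I1 add r2 <- r4,r1: IF@2 ID@3 stall=0 (-) EX@4 MEM@5 WB@6
I2 ld r3 <- r4: IF@3 ID@4 stall=0 (-) EX@5 MEM@6 WB@7
I3 mul r2 <- r4,r5: IF@4 ID@5 stall=0 (-) EX@6 MEM@7 WB@8

Answer: 8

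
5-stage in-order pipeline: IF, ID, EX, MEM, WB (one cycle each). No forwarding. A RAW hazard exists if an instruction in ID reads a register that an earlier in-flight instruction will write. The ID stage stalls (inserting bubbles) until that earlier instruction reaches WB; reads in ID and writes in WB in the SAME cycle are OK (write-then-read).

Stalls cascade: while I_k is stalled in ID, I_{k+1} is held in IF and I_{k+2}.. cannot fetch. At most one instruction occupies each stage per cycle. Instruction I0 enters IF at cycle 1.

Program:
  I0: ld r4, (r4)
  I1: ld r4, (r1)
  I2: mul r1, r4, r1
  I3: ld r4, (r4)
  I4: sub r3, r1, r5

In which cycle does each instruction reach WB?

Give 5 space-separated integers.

I0 ld r4 <- r4: IF@1 ID@2 stall=0 (-) EX@3 MEM@4 WB@5
I1 ld r4 <- r1: IF@2 ID@3 stall=0 (-) EX@4 MEM@5 WB@6
I2 mul r1 <- r4,r1: IF@3 ID@4 stall=2 (RAW on I1.r4 (WB@6)) EX@7 MEM@8 WB@9
I3 ld r4 <- r4: IF@4 ID@7 stall=0 (-) EX@8 MEM@9 WB@10
I4 sub r3 <- r1,r5: IF@7 ID@8 stall=1 (RAW on I2.r1 (WB@9)) EX@10 MEM@11 WB@12

Answer: 5 6 9 10 12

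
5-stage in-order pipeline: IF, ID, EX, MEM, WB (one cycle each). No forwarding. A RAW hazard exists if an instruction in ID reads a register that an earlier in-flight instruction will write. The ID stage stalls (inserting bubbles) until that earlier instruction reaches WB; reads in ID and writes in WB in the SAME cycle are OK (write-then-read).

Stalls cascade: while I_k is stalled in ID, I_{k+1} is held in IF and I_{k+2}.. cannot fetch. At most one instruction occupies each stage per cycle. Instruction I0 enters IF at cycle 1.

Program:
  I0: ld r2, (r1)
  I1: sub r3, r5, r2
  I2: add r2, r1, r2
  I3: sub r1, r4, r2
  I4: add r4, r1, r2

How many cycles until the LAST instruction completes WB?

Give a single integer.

I0 ld r2 <- r1: IF@1 ID@2 stall=0 (-) EX@3 MEM@4 WB@5
I1 sub r3 <- r5,r2: IF@2 ID@3 stall=2 (RAW on I0.r2 (WB@5)) EX@6 MEM@7 WB@8
I2 add r2 <- r1,r2: IF@3 ID@6 stall=0 (-) EX@7 MEM@8 WB@9
I3 sub r1 <- r4,r2: IF@6 ID@7 stall=2 (RAW on I2.r2 (WB@9)) EX@10 MEM@11 WB@12
I4 add r4 <- r1,r2: IF@7 ID@10 stall=2 (RAW on I3.r1 (WB@12)) EX@13 MEM@14 WB@15

Answer: 15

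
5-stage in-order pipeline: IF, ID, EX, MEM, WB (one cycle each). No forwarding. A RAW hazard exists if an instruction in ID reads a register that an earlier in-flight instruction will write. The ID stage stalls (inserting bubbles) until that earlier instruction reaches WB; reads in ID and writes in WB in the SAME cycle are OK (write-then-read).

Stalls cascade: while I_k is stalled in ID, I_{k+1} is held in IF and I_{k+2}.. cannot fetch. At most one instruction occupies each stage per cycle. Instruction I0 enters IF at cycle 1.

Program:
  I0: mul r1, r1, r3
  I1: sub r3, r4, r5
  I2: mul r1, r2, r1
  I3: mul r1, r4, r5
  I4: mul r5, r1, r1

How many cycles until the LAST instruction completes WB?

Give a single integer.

Answer: 12

Derivation:
I0 mul r1 <- r1,r3: IF@1 ID@2 stall=0 (-) EX@3 MEM@4 WB@5
I1 sub r3 <- r4,r5: IF@2 ID@3 stall=0 (-) EX@4 MEM@5 WB@6
I2 mul r1 <- r2,r1: IF@3 ID@4 stall=1 (RAW on I0.r1 (WB@5)) EX@6 MEM@7 WB@8
I3 mul r1 <- r4,r5: IF@4 ID@6 stall=0 (-) EX@7 MEM@8 WB@9
I4 mul r5 <- r1,r1: IF@6 ID@7 stall=2 (RAW on I3.r1 (WB@9)) EX@10 MEM@11 WB@12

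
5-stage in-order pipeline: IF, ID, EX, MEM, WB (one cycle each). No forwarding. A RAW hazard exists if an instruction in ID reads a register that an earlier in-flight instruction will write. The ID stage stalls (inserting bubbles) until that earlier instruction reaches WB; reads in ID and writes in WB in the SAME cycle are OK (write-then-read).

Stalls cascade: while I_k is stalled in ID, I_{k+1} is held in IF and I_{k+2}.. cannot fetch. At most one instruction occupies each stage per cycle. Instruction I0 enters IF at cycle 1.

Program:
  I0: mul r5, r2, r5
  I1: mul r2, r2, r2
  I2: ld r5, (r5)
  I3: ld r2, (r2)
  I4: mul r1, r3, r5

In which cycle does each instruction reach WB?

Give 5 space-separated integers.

Answer: 5 6 8 9 11

Derivation:
I0 mul r5 <- r2,r5: IF@1 ID@2 stall=0 (-) EX@3 MEM@4 WB@5
I1 mul r2 <- r2,r2: IF@2 ID@3 stall=0 (-) EX@4 MEM@5 WB@6
I2 ld r5 <- r5: IF@3 ID@4 stall=1 (RAW on I0.r5 (WB@5)) EX@6 MEM@7 WB@8
I3 ld r2 <- r2: IF@4 ID@6 stall=0 (-) EX@7 MEM@8 WB@9
I4 mul r1 <- r3,r5: IF@6 ID@7 stall=1 (RAW on I2.r5 (WB@8)) EX@9 MEM@10 WB@11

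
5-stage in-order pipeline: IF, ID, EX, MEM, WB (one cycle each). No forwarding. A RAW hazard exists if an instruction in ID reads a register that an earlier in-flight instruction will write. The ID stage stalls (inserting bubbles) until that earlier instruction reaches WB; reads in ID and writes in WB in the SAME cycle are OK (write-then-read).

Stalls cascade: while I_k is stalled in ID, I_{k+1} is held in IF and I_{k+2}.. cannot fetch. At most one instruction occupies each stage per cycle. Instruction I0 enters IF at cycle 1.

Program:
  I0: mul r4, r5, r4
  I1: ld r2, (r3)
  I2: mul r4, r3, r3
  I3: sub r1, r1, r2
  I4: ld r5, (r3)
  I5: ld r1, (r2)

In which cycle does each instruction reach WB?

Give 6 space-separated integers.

I0 mul r4 <- r5,r4: IF@1 ID@2 stall=0 (-) EX@3 MEM@4 WB@5
I1 ld r2 <- r3: IF@2 ID@3 stall=0 (-) EX@4 MEM@5 WB@6
I2 mul r4 <- r3,r3: IF@3 ID@4 stall=0 (-) EX@5 MEM@6 WB@7
I3 sub r1 <- r1,r2: IF@4 ID@5 stall=1 (RAW on I1.r2 (WB@6)) EX@7 MEM@8 WB@9
I4 ld r5 <- r3: IF@5 ID@7 stall=0 (-) EX@8 MEM@9 WB@10
I5 ld r1 <- r2: IF@7 ID@8 stall=0 (-) EX@9 MEM@10 WB@11

Answer: 5 6 7 9 10 11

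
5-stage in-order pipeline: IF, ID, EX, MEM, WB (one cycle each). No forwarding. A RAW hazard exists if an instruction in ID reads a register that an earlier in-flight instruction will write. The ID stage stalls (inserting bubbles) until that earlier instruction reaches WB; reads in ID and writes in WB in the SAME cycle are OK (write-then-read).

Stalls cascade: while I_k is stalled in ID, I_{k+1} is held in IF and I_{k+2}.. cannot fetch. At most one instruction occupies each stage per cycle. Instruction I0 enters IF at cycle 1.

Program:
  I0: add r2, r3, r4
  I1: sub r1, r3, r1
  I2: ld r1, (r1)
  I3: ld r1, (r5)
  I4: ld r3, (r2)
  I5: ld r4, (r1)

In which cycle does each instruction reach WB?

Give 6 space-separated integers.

Answer: 5 6 9 10 11 13

Derivation:
I0 add r2 <- r3,r4: IF@1 ID@2 stall=0 (-) EX@3 MEM@4 WB@5
I1 sub r1 <- r3,r1: IF@2 ID@3 stall=0 (-) EX@4 MEM@5 WB@6
I2 ld r1 <- r1: IF@3 ID@4 stall=2 (RAW on I1.r1 (WB@6)) EX@7 MEM@8 WB@9
I3 ld r1 <- r5: IF@4 ID@7 stall=0 (-) EX@8 MEM@9 WB@10
I4 ld r3 <- r2: IF@7 ID@8 stall=0 (-) EX@9 MEM@10 WB@11
I5 ld r4 <- r1: IF@8 ID@9 stall=1 (RAW on I3.r1 (WB@10)) EX@11 MEM@12 WB@13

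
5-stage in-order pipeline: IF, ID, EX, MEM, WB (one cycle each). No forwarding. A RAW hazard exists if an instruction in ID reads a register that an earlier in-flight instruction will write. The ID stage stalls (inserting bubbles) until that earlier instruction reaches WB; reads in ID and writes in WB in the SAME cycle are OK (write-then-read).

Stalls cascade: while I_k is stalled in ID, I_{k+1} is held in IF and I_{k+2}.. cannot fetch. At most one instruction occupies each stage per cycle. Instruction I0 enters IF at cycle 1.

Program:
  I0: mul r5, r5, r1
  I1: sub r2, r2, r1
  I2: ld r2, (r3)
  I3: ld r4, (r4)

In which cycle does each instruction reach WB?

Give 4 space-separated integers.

Answer: 5 6 7 8

Derivation:
I0 mul r5 <- r5,r1: IF@1 ID@2 stall=0 (-) EX@3 MEM@4 WB@5
I1 sub r2 <- r2,r1: IF@2 ID@3 stall=0 (-) EX@4 MEM@5 WB@6
I2 ld r2 <- r3: IF@3 ID@4 stall=0 (-) EX@5 MEM@6 WB@7
I3 ld r4 <- r4: IF@4 ID@5 stall=0 (-) EX@6 MEM@7 WB@8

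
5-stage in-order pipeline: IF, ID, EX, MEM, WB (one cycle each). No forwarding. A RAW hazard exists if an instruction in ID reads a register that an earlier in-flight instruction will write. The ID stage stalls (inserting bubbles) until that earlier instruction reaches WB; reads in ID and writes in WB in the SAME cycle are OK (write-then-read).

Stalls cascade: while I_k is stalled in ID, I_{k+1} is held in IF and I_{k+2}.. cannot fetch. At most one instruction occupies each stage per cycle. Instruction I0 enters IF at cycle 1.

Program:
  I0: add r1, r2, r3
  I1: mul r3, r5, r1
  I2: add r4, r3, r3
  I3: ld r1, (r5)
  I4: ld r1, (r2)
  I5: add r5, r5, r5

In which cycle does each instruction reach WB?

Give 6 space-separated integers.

Answer: 5 8 11 12 13 14

Derivation:
I0 add r1 <- r2,r3: IF@1 ID@2 stall=0 (-) EX@3 MEM@4 WB@5
I1 mul r3 <- r5,r1: IF@2 ID@3 stall=2 (RAW on I0.r1 (WB@5)) EX@6 MEM@7 WB@8
I2 add r4 <- r3,r3: IF@3 ID@6 stall=2 (RAW on I1.r3 (WB@8)) EX@9 MEM@10 WB@11
I3 ld r1 <- r5: IF@6 ID@9 stall=0 (-) EX@10 MEM@11 WB@12
I4 ld r1 <- r2: IF@9 ID@10 stall=0 (-) EX@11 MEM@12 WB@13
I5 add r5 <- r5,r5: IF@10 ID@11 stall=0 (-) EX@12 MEM@13 WB@14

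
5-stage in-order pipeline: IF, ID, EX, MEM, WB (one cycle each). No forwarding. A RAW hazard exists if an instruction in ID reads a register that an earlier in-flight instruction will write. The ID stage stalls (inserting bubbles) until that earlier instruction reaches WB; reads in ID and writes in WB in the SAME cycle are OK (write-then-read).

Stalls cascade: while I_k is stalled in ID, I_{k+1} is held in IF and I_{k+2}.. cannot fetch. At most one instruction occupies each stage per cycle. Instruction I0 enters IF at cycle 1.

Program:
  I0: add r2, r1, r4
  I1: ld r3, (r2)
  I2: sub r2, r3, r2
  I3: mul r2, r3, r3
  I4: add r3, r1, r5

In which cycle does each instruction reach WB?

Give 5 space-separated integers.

Answer: 5 8 11 12 13

Derivation:
I0 add r2 <- r1,r4: IF@1 ID@2 stall=0 (-) EX@3 MEM@4 WB@5
I1 ld r3 <- r2: IF@2 ID@3 stall=2 (RAW on I0.r2 (WB@5)) EX@6 MEM@7 WB@8
I2 sub r2 <- r3,r2: IF@3 ID@6 stall=2 (RAW on I1.r3 (WB@8)) EX@9 MEM@10 WB@11
I3 mul r2 <- r3,r3: IF@6 ID@9 stall=0 (-) EX@10 MEM@11 WB@12
I4 add r3 <- r1,r5: IF@9 ID@10 stall=0 (-) EX@11 MEM@12 WB@13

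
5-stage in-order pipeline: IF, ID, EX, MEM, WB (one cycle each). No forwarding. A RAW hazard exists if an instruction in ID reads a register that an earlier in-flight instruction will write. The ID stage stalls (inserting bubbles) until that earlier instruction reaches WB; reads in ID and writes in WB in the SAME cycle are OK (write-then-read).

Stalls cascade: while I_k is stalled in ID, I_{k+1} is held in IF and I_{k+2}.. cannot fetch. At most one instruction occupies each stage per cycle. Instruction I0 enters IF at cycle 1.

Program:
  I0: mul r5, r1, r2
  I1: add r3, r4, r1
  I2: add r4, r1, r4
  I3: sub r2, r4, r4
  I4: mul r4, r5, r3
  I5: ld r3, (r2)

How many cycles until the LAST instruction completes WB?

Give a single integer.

I0 mul r5 <- r1,r2: IF@1 ID@2 stall=0 (-) EX@3 MEM@4 WB@5
I1 add r3 <- r4,r1: IF@2 ID@3 stall=0 (-) EX@4 MEM@5 WB@6
I2 add r4 <- r1,r4: IF@3 ID@4 stall=0 (-) EX@5 MEM@6 WB@7
I3 sub r2 <- r4,r4: IF@4 ID@5 stall=2 (RAW on I2.r4 (WB@7)) EX@8 MEM@9 WB@10
I4 mul r4 <- r5,r3: IF@5 ID@8 stall=0 (-) EX@9 MEM@10 WB@11
I5 ld r3 <- r2: IF@8 ID@9 stall=1 (RAW on I3.r2 (WB@10)) EX@11 MEM@12 WB@13

Answer: 13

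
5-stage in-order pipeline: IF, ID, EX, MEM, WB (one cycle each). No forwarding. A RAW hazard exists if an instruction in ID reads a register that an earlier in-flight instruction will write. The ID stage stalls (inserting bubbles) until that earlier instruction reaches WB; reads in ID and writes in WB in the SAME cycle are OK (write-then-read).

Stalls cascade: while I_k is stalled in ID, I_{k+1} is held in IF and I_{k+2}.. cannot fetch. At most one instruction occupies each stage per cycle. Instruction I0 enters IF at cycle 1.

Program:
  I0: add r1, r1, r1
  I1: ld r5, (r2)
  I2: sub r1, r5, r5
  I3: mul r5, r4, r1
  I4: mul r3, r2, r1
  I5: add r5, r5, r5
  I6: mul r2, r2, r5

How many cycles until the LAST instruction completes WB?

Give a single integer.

Answer: 18

Derivation:
I0 add r1 <- r1,r1: IF@1 ID@2 stall=0 (-) EX@3 MEM@4 WB@5
I1 ld r5 <- r2: IF@2 ID@3 stall=0 (-) EX@4 MEM@5 WB@6
I2 sub r1 <- r5,r5: IF@3 ID@4 stall=2 (RAW on I1.r5 (WB@6)) EX@7 MEM@8 WB@9
I3 mul r5 <- r4,r1: IF@4 ID@7 stall=2 (RAW on I2.r1 (WB@9)) EX@10 MEM@11 WB@12
I4 mul r3 <- r2,r1: IF@7 ID@10 stall=0 (-) EX@11 MEM@12 WB@13
I5 add r5 <- r5,r5: IF@10 ID@11 stall=1 (RAW on I3.r5 (WB@12)) EX@13 MEM@14 WB@15
I6 mul r2 <- r2,r5: IF@11 ID@13 stall=2 (RAW on I5.r5 (WB@15)) EX@16 MEM@17 WB@18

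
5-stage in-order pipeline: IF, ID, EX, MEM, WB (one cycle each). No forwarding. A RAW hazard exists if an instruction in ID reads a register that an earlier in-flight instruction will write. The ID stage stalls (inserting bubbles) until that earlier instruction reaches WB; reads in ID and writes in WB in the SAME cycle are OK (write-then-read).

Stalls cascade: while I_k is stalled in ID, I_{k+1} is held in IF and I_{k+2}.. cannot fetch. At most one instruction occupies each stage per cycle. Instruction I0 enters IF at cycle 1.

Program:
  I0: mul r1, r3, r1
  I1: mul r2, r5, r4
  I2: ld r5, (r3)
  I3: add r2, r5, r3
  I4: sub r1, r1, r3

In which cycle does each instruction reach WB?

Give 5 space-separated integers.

I0 mul r1 <- r3,r1: IF@1 ID@2 stall=0 (-) EX@3 MEM@4 WB@5
I1 mul r2 <- r5,r4: IF@2 ID@3 stall=0 (-) EX@4 MEM@5 WB@6
I2 ld r5 <- r3: IF@3 ID@4 stall=0 (-) EX@5 MEM@6 WB@7
I3 add r2 <- r5,r3: IF@4 ID@5 stall=2 (RAW on I2.r5 (WB@7)) EX@8 MEM@9 WB@10
I4 sub r1 <- r1,r3: IF@5 ID@8 stall=0 (-) EX@9 MEM@10 WB@11

Answer: 5 6 7 10 11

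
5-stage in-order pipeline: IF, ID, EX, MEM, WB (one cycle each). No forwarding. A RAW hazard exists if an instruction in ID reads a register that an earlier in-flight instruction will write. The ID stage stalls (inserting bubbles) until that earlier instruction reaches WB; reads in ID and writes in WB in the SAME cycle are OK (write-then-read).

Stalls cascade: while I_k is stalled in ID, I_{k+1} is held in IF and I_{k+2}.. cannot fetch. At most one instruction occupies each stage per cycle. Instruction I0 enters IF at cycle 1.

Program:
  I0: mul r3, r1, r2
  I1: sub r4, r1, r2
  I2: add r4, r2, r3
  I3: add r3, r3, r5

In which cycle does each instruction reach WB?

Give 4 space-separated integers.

Answer: 5 6 8 9

Derivation:
I0 mul r3 <- r1,r2: IF@1 ID@2 stall=0 (-) EX@3 MEM@4 WB@5
I1 sub r4 <- r1,r2: IF@2 ID@3 stall=0 (-) EX@4 MEM@5 WB@6
I2 add r4 <- r2,r3: IF@3 ID@4 stall=1 (RAW on I0.r3 (WB@5)) EX@6 MEM@7 WB@8
I3 add r3 <- r3,r5: IF@4 ID@6 stall=0 (-) EX@7 MEM@8 WB@9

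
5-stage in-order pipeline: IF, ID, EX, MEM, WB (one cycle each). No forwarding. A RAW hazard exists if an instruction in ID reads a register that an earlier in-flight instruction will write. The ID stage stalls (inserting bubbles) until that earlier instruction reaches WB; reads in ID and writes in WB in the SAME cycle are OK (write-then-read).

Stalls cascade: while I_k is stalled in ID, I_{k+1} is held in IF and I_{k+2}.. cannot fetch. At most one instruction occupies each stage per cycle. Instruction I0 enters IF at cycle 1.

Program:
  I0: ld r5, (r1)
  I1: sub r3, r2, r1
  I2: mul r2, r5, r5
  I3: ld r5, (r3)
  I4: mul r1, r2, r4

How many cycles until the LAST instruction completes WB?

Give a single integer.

Answer: 11

Derivation:
I0 ld r5 <- r1: IF@1 ID@2 stall=0 (-) EX@3 MEM@4 WB@5
I1 sub r3 <- r2,r1: IF@2 ID@3 stall=0 (-) EX@4 MEM@5 WB@6
I2 mul r2 <- r5,r5: IF@3 ID@4 stall=1 (RAW on I0.r5 (WB@5)) EX@6 MEM@7 WB@8
I3 ld r5 <- r3: IF@4 ID@6 stall=0 (-) EX@7 MEM@8 WB@9
I4 mul r1 <- r2,r4: IF@6 ID@7 stall=1 (RAW on I2.r2 (WB@8)) EX@9 MEM@10 WB@11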